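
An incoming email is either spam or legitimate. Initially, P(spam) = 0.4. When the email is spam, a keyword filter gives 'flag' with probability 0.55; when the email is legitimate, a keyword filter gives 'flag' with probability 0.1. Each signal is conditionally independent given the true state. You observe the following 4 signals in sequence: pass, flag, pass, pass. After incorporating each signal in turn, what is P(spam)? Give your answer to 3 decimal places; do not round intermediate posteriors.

After 'pass': P(spam) = 0.45·0.4000 / (0.45·0.4000 + 0.9·0.6000) ≈ 0.2500
After 'flag': P(spam) = 0.55·0.2500 / (0.55·0.2500 + 0.1·0.7500) ≈ 0.6471
After 'pass': P(spam) = 0.45·0.6471 / (0.45·0.6471 + 0.9·0.3529) ≈ 0.4783
After 'pass': P(spam) = 0.45·0.4783 / (0.45·0.4783 + 0.9·0.5217) ≈ 0.3143

0.314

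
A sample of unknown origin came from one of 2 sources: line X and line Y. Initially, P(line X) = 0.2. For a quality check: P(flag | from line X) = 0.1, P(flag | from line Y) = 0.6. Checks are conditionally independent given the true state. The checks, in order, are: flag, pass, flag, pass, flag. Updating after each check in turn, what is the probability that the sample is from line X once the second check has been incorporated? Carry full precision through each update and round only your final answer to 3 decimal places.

After 'flag': P(line X) = 0.1·0.2000 / (0.1·0.2000 + 0.6·0.8000) ≈ 0.0400
After 'pass': P(line X) = 0.9·0.0400 / (0.9·0.0400 + 0.4·0.9600) ≈ 0.0857

0.086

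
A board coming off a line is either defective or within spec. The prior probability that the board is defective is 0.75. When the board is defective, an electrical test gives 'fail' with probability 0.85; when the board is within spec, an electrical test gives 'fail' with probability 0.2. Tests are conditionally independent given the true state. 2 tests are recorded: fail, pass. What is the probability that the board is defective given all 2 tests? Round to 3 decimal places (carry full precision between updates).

0.705

After 'fail': P(defective) = 0.85·0.7500 / (0.85·0.7500 + 0.2·0.2500) ≈ 0.9273
After 'pass': P(defective) = 0.15·0.9273 / (0.15·0.9273 + 0.8·0.0727) ≈ 0.7051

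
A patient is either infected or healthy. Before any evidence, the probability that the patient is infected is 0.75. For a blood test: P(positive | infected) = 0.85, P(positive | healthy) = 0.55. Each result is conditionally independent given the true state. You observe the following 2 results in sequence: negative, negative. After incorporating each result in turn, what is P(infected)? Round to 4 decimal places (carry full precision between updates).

0.2500

After 'negative': P(infected) = 0.15·0.7500 / (0.15·0.7500 + 0.45·0.2500) ≈ 0.5000
After 'negative': P(infected) = 0.15·0.5000 / (0.15·0.5000 + 0.45·0.5000) ≈ 0.2500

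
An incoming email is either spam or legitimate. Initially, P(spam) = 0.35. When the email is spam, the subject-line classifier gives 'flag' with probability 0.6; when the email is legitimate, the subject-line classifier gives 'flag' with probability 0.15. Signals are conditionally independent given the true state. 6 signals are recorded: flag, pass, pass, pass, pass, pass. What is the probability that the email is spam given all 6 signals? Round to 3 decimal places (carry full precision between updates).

0.047

After 'flag': P(spam) = 0.6·0.3500 / (0.6·0.3500 + 0.15·0.6500) ≈ 0.6829
After 'pass': P(spam) = 0.4·0.6829 / (0.4·0.6829 + 0.85·0.3171) ≈ 0.5034
After 'pass': P(spam) = 0.4·0.5034 / (0.4·0.5034 + 0.85·0.4966) ≈ 0.3229
After 'pass': P(spam) = 0.4·0.3229 / (0.4·0.3229 + 0.85·0.6771) ≈ 0.1833
After 'pass': P(spam) = 0.4·0.1833 / (0.4·0.1833 + 0.85·0.8167) ≈ 0.0955
After 'pass': P(spam) = 0.4·0.0955 / (0.4·0.0955 + 0.85·0.9045) ≈ 0.0474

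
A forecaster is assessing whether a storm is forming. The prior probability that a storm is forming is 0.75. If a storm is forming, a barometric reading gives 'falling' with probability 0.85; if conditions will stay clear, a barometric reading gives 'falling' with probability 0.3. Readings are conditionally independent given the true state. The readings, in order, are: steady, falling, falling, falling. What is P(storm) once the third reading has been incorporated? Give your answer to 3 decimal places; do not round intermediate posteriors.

Each posterior becomes the prior for the next update.
After 'steady': P(storm) = 0.15·0.7500 / (0.15·0.7500 + 0.7·0.2500) ≈ 0.3913
After 'falling': P(storm) = 0.85·0.3913 / (0.85·0.3913 + 0.3·0.6087) ≈ 0.6456
After 'falling': P(storm) = 0.85·0.6456 / (0.85·0.6456 + 0.3·0.3544) ≈ 0.8377

0.838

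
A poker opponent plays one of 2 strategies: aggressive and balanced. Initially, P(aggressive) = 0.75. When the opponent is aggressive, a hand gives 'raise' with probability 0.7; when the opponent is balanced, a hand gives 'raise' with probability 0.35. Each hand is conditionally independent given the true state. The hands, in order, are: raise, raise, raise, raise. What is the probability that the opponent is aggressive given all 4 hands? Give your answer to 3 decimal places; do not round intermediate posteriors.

Each posterior becomes the prior for the next update.
After 'raise': P(aggressive) = 0.7·0.7500 / (0.7·0.7500 + 0.35·0.2500) ≈ 0.8571
After 'raise': P(aggressive) = 0.7·0.8571 / (0.7·0.8571 + 0.35·0.1429) ≈ 0.9231
After 'raise': P(aggressive) = 0.7·0.9231 / (0.7·0.9231 + 0.35·0.0769) ≈ 0.9600
After 'raise': P(aggressive) = 0.7·0.9600 / (0.7·0.9600 + 0.35·0.0400) ≈ 0.9796

0.980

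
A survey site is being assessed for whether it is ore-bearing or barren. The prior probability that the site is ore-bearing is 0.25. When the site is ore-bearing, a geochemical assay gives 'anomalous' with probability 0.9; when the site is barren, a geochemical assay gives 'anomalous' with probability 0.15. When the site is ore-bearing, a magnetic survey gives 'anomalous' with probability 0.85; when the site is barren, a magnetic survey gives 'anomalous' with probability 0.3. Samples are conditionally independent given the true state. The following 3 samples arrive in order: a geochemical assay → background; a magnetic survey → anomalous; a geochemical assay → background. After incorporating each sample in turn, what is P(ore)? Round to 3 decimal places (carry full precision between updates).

0.013

After a geochemical assay='background': P(ore) = 0.1·0.2500 / (0.1·0.2500 + 0.85·0.7500) ≈ 0.0377
After a magnetic survey='anomalous': P(ore) = 0.85·0.0377 / (0.85·0.0377 + 0.3·0.9623) ≈ 0.1000
After a geochemical assay='background': P(ore) = 0.1·0.1000 / (0.1·0.1000 + 0.85·0.9000) ≈ 0.0129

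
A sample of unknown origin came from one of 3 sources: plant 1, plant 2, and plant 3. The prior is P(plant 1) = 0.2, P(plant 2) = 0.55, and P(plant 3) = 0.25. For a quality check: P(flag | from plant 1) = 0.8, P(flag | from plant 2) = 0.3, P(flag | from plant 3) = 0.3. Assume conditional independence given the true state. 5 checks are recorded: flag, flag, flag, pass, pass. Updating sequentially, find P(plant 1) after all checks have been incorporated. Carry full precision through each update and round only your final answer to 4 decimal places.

After 'flag': normaliser = 0.8·0.2000 + 0.3·0.5500 + 0.3·0.2500; P(plant 1) ≈ 0.4000, P(plant 2) ≈ 0.4125, P(plant 3) ≈ 0.1875
After 'flag': normaliser = 0.8·0.4000 + 0.3·0.4125 + 0.3·0.1875; P(plant 1) ≈ 0.6400, P(plant 2) ≈ 0.2475, P(plant 3) ≈ 0.1125
After 'flag': normaliser = 0.8·0.6400 + 0.3·0.2475 + 0.3·0.1125; P(plant 1) ≈ 0.8258, P(plant 2) ≈ 0.1198, P(plant 3) ≈ 0.0544
After 'pass': normaliser = 0.2·0.8258 + 0.7·0.1198 + 0.7·0.0544; P(plant 1) ≈ 0.5753, P(plant 2) ≈ 0.2920, P(plant 3) ≈ 0.1327
After 'pass': normaliser = 0.2·0.5753 + 0.7·0.2920 + 0.7·0.1327; P(plant 1) ≈ 0.2790, P(plant 2) ≈ 0.4957, P(plant 3) ≈ 0.2253

0.2790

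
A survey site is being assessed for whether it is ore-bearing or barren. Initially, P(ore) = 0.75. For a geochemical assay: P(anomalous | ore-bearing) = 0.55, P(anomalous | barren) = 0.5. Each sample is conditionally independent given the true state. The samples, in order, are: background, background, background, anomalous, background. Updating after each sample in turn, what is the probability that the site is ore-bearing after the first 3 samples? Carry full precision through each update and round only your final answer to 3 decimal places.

After 'background': P(ore) = 0.45·0.7500 / (0.45·0.7500 + 0.5·0.2500) ≈ 0.7297
After 'background': P(ore) = 0.45·0.7297 / (0.45·0.7297 + 0.5·0.2703) ≈ 0.7085
After 'background': P(ore) = 0.45·0.7085 / (0.45·0.7085 + 0.5·0.2915) ≈ 0.6862

0.686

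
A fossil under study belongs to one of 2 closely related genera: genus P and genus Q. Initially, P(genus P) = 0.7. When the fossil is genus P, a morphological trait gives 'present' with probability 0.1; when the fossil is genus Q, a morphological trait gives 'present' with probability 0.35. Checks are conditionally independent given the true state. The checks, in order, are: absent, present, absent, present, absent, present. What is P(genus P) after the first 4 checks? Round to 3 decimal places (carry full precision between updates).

After 'absent': P(genus P) = 0.9·0.7000 / (0.9·0.7000 + 0.65·0.3000) ≈ 0.7636
After 'present': P(genus P) = 0.1·0.7636 / (0.1·0.7636 + 0.35·0.2364) ≈ 0.4800
After 'absent': P(genus P) = 0.9·0.4800 / (0.9·0.4800 + 0.65·0.5200) ≈ 0.5610
After 'present': P(genus P) = 0.1·0.5610 / (0.1·0.5610 + 0.35·0.4390) ≈ 0.2675

0.267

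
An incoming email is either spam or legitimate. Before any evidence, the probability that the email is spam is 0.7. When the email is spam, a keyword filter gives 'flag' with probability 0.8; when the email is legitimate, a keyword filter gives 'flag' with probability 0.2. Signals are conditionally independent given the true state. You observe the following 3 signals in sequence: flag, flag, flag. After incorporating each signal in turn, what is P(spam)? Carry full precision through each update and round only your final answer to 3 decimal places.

After 'flag': P(spam) = 0.8·0.7000 / (0.8·0.7000 + 0.2·0.3000) ≈ 0.9032
After 'flag': P(spam) = 0.8·0.9032 / (0.8·0.9032 + 0.2·0.0968) ≈ 0.9739
After 'flag': P(spam) = 0.8·0.9739 / (0.8·0.9739 + 0.2·0.0261) ≈ 0.9933

0.993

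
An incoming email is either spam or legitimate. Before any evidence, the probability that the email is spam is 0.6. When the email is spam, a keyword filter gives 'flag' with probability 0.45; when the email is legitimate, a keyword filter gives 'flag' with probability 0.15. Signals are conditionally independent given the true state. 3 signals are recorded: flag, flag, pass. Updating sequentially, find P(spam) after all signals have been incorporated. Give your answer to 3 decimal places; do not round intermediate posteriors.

0.897

After 'flag': P(spam) = 0.45·0.6000 / (0.45·0.6000 + 0.15·0.4000) ≈ 0.8182
After 'flag': P(spam) = 0.45·0.8182 / (0.45·0.8182 + 0.15·0.1818) ≈ 0.9310
After 'pass': P(spam) = 0.55·0.9310 / (0.55·0.9310 + 0.85·0.0690) ≈ 0.8973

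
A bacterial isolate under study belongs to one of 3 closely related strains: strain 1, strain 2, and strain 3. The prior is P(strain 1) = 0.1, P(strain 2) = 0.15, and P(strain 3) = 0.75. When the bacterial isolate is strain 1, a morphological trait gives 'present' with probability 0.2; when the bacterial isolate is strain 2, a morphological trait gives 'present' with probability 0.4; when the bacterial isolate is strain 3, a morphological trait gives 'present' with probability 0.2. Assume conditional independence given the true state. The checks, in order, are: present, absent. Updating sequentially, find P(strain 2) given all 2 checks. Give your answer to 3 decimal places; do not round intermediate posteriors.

0.209

Apply Bayes' rule sequentially, carrying P(strain 2) forward.
After 'present': normaliser = 0.2·0.1000 + 0.4·0.1500 + 0.2·0.7500; P(strain 1) ≈ 0.0870, P(strain 2) ≈ 0.2609, P(strain 3) ≈ 0.6522
After 'absent': normaliser = 0.8·0.0870 + 0.6·0.2609 + 0.8·0.6522; P(strain 1) ≈ 0.0930, P(strain 2) ≈ 0.2093, P(strain 3) ≈ 0.6977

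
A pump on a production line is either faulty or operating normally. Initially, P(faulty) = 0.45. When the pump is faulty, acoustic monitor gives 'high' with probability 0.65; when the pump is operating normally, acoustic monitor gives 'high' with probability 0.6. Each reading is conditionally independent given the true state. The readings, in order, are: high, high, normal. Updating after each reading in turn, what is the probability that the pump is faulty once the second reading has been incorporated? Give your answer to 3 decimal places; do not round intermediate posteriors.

Apply Bayes' rule sequentially, carrying P(faulty) forward.
After 'high': P(faulty) = 0.65·0.4500 / (0.65·0.4500 + 0.6·0.5500) ≈ 0.4699
After 'high': P(faulty) = 0.65·0.4699 / (0.65·0.4699 + 0.6·0.5301) ≈ 0.4899

0.490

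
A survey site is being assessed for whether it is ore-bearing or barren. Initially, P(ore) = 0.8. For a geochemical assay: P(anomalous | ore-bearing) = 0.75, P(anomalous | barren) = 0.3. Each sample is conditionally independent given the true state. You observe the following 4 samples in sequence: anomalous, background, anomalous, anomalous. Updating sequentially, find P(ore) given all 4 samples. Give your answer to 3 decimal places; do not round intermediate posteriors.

0.957

After 'anomalous': P(ore) = 0.75·0.8000 / (0.75·0.8000 + 0.3·0.2000) ≈ 0.9091
After 'background': P(ore) = 0.25·0.9091 / (0.25·0.9091 + 0.7·0.0909) ≈ 0.7812
After 'anomalous': P(ore) = 0.75·0.7812 / (0.75·0.7812 + 0.3·0.2188) ≈ 0.8993
After 'anomalous': P(ore) = 0.75·0.8993 / (0.75·0.8993 + 0.3·0.1007) ≈ 0.9571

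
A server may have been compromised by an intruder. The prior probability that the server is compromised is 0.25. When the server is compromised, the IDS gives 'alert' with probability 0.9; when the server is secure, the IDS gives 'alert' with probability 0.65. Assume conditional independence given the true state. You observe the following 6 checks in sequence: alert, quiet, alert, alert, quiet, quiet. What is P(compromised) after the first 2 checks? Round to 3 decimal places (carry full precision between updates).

0.117

Apply Bayes' rule sequentially, carrying P(compromised) forward.
After 'alert': P(compromised) = 0.9·0.2500 / (0.9·0.2500 + 0.65·0.7500) ≈ 0.3158
After 'quiet': P(compromised) = 0.1·0.3158 / (0.1·0.3158 + 0.35·0.6842) ≈ 0.1165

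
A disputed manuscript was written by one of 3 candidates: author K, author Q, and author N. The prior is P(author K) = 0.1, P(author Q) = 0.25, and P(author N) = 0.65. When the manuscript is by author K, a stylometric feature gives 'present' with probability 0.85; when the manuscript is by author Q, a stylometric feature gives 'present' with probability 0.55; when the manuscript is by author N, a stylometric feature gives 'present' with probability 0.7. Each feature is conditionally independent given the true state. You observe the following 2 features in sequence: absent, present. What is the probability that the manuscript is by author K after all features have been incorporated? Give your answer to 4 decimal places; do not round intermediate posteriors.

0.0604

After 'absent': normaliser = 0.15·0.1000 + 0.45·0.2500 + 0.3·0.6500; P(author K) ≈ 0.0465, P(author Q) ≈ 0.3488, P(author N) ≈ 0.6047
After 'present': normaliser = 0.85·0.0465 + 0.55·0.3488 + 0.7·0.6047; P(author K) ≈ 0.0604, P(author Q) ≈ 0.2931, P(author N) ≈ 0.6465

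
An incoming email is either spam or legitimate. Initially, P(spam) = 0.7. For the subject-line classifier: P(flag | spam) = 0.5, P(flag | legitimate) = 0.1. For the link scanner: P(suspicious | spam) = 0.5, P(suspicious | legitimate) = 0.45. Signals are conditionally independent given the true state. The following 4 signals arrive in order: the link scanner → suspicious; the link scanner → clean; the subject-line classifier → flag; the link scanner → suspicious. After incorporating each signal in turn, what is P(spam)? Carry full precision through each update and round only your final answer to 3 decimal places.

0.929

After the link scanner='suspicious': P(spam) = 0.5·0.7000 / (0.5·0.7000 + 0.45·0.3000) ≈ 0.7216
After the link scanner='clean': P(spam) = 0.5·0.7216 / (0.5·0.7216 + 0.55·0.2784) ≈ 0.7021
After the subject-line classifier='flag': P(spam) = 0.5·0.7021 / (0.5·0.7021 + 0.1·0.2979) ≈ 0.9218
After the link scanner='suspicious': P(spam) = 0.5·0.9218 / (0.5·0.9218 + 0.45·0.0782) ≈ 0.9290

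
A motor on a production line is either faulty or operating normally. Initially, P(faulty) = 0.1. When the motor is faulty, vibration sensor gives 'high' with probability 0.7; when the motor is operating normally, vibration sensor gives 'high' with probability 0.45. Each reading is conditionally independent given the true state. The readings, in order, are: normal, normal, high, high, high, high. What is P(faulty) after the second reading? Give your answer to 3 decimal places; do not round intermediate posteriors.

0.032

After 'normal': P(faulty) = 0.3·0.1000 / (0.3·0.1000 + 0.55·0.9000) ≈ 0.0571
After 'normal': P(faulty) = 0.3·0.0571 / (0.3·0.0571 + 0.55·0.9429) ≈ 0.0320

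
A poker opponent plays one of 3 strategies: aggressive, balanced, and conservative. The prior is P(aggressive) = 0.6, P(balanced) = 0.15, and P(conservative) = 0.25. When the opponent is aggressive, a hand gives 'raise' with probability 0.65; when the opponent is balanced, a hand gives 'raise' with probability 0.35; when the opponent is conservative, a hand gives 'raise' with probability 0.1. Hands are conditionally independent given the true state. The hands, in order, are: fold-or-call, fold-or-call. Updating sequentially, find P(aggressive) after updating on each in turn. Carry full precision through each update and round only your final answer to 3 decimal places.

Apply Bayes' rule sequentially, carrying P(aggressive) forward.
After 'fold-or-call': normaliser = 0.35·0.6000 + 0.65·0.1500 + 0.9·0.2500; P(aggressive) ≈ 0.3944, P(balanced) ≈ 0.1831, P(conservative) ≈ 0.4225
After 'fold-or-call': normaliser = 0.35·0.3944 + 0.65·0.1831 + 0.9·0.4225; P(aggressive) ≈ 0.2166, P(balanced) ≈ 0.1867, P(conservative) ≈ 0.5967

0.217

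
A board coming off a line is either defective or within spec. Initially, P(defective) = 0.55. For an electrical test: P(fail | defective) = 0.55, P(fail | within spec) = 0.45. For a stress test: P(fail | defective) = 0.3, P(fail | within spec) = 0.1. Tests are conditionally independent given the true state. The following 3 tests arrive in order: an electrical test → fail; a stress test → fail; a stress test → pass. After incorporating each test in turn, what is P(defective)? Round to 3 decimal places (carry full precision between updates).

0.777

After an electrical test='fail': P(defective) = 0.55·0.5500 / (0.55·0.5500 + 0.45·0.4500) ≈ 0.5990
After a stress test='fail': P(defective) = 0.3·0.5990 / (0.3·0.5990 + 0.1·0.4010) ≈ 0.8176
After a stress test='pass': P(defective) = 0.7·0.8176 / (0.7·0.8176 + 0.9·0.1824) ≈ 0.7771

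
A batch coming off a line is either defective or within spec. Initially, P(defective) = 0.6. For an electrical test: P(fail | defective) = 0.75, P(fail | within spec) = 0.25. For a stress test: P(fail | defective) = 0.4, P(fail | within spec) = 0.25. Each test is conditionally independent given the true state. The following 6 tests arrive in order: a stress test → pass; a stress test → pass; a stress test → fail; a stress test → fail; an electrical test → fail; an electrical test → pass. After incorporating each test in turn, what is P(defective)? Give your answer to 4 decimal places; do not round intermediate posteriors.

0.7108

After a stress test='pass': P(defective) = 0.6·0.6000 / (0.6·0.6000 + 0.75·0.4000) ≈ 0.5455
After a stress test='pass': P(defective) = 0.6·0.5455 / (0.6·0.5455 + 0.75·0.4545) ≈ 0.4898
After a stress test='fail': P(defective) = 0.4·0.4898 / (0.4·0.4898 + 0.25·0.5102) ≈ 0.6057
After a stress test='fail': P(defective) = 0.4·0.6057 / (0.4·0.6057 + 0.25·0.3943) ≈ 0.7108
After an electrical test='fail': P(defective) = 0.75·0.7108 / (0.75·0.7108 + 0.25·0.2892) ≈ 0.8806
After an electrical test='pass': P(defective) = 0.25·0.8806 / (0.25·0.8806 + 0.75·0.1194) ≈ 0.7108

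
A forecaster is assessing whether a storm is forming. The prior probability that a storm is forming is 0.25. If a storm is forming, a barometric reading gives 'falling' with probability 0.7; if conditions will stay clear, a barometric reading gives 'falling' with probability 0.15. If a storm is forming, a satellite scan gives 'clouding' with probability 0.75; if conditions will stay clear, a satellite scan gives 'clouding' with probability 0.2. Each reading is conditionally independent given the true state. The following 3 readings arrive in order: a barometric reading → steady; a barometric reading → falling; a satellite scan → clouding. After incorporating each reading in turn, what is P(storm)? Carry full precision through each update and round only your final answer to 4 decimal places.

Apply Bayes' rule sequentially, carrying P(storm) forward.
After a barometric reading='steady': P(storm) = 0.3·0.2500 / (0.3·0.2500 + 0.85·0.7500) ≈ 0.1053
After a barometric reading='falling': P(storm) = 0.7·0.1053 / (0.7·0.1053 + 0.15·0.8947) ≈ 0.3544
After a satellite scan='clouding': P(storm) = 0.75·0.3544 / (0.75·0.3544 + 0.2·0.6456) ≈ 0.6731

0.6731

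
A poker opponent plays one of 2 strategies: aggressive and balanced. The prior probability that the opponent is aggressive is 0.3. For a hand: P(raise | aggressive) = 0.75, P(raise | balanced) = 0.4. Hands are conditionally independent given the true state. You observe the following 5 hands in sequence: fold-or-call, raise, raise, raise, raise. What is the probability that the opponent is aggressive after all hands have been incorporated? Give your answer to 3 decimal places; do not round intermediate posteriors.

0.688

Apply Bayes' rule sequentially, carrying P(aggressive) forward.
After 'fold-or-call': P(aggressive) = 0.25·0.3000 / (0.25·0.3000 + 0.6·0.7000) ≈ 0.1515
After 'raise': P(aggressive) = 0.75·0.1515 / (0.75·0.1515 + 0.4·0.8485) ≈ 0.2508
After 'raise': P(aggressive) = 0.75·0.2508 / (0.75·0.2508 + 0.4·0.7492) ≈ 0.3857
After 'raise': P(aggressive) = 0.75·0.3857 / (0.75·0.3857 + 0.4·0.6143) ≈ 0.5407
After 'raise': P(aggressive) = 0.75·0.5407 / (0.75·0.5407 + 0.4·0.4593) ≈ 0.6882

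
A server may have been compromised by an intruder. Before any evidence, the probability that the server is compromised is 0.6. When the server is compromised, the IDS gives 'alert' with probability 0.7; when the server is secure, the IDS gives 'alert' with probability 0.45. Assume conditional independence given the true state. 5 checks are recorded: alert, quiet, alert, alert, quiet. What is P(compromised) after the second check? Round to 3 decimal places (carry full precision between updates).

0.560

Apply Bayes' rule sequentially, carrying P(compromised) forward.
After 'alert': P(compromised) = 0.7·0.6000 / (0.7·0.6000 + 0.45·0.4000) ≈ 0.7000
After 'quiet': P(compromised) = 0.3·0.7000 / (0.3·0.7000 + 0.55·0.3000) ≈ 0.5600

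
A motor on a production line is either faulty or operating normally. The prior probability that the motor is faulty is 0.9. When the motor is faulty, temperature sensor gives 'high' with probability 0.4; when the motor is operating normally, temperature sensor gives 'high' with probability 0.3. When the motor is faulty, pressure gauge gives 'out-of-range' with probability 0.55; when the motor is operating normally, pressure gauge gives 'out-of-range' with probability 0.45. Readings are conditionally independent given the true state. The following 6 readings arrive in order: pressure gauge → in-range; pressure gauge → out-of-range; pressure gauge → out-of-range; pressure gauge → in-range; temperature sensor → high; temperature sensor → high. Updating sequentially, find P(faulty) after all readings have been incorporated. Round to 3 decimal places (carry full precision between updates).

After pressure gauge='in-range': P(faulty) = 0.45·0.9000 / (0.45·0.9000 + 0.55·0.1000) ≈ 0.8804
After pressure gauge='out-of-range': P(faulty) = 0.55·0.8804 / (0.55·0.8804 + 0.45·0.1196) ≈ 0.9000
After pressure gauge='out-of-range': P(faulty) = 0.55·0.9000 / (0.55·0.9000 + 0.45·0.1000) ≈ 0.9167
After pressure gauge='in-range': P(faulty) = 0.45·0.9167 / (0.45·0.9167 + 0.55·0.0833) ≈ 0.9000
After temperature sensor='high': P(faulty) = 0.4·0.9000 / (0.4·0.9000 + 0.3·0.1000) ≈ 0.9231
After temperature sensor='high': P(faulty) = 0.4·0.9231 / (0.4·0.9231 + 0.3·0.0769) ≈ 0.9412

0.941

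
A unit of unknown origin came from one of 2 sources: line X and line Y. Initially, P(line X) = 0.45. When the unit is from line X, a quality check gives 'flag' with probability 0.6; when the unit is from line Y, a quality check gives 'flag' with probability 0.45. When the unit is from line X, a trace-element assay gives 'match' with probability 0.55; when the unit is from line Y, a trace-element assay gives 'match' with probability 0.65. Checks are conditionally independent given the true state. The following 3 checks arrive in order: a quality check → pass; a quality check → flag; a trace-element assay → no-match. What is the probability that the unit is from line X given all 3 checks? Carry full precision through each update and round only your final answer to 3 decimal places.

After a quality check='pass': P(line X) = 0.4·0.4500 / (0.4·0.4500 + 0.55·0.5500) ≈ 0.3731
After a quality check='flag': P(line X) = 0.6·0.3731 / (0.6·0.3731 + 0.45·0.6269) ≈ 0.4424
After a trace-element assay='no-match': P(line X) = 0.45·0.4424 / (0.45·0.4424 + 0.35·0.5576) ≈ 0.5050

0.505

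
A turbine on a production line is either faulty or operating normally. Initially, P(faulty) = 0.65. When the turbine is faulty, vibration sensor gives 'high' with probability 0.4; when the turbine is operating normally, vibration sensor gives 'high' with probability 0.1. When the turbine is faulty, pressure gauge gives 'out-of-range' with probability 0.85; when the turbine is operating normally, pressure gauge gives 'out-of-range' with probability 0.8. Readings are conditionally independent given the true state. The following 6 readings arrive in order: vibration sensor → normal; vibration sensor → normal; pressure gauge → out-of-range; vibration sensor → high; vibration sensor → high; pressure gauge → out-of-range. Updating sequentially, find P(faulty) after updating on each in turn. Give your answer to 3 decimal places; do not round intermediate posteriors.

After vibration sensor='normal': P(faulty) = 0.6·0.6500 / (0.6·0.6500 + 0.9·0.3500) ≈ 0.5532
After vibration sensor='normal': P(faulty) = 0.6·0.5532 / (0.6·0.5532 + 0.9·0.4468) ≈ 0.4522
After pressure gauge='out-of-range': P(faulty) = 0.85·0.4522 / (0.85·0.4522 + 0.8·0.5478) ≈ 0.4672
After vibration sensor='high': P(faulty) = 0.4·0.4672 / (0.4·0.4672 + 0.1·0.5328) ≈ 0.7782
After vibration sensor='high': P(faulty) = 0.4·0.7782 / (0.4·0.7782 + 0.1·0.2218) ≈ 0.9335
After pressure gauge='out-of-range': P(faulty) = 0.85·0.9335 / (0.85·0.9335 + 0.8·0.0665) ≈ 0.9371

0.937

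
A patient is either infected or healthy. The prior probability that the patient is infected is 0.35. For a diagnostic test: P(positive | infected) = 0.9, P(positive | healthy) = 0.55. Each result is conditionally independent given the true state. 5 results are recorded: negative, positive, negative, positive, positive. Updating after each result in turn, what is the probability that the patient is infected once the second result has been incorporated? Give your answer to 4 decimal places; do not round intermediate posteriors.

0.1637

After 'negative': P(infected) = 0.1·0.3500 / (0.1·0.3500 + 0.45·0.6500) ≈ 0.1069
After 'positive': P(infected) = 0.9·0.1069 / (0.9·0.1069 + 0.55·0.8931) ≈ 0.1637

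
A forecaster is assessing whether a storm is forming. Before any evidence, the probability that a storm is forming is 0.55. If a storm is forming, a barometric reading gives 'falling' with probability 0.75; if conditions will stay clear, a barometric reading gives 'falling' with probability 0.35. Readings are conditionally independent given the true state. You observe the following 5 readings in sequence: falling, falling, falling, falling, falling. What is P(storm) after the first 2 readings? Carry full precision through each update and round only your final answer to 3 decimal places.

0.849

After 'falling': P(storm) = 0.75·0.5500 / (0.75·0.5500 + 0.35·0.4500) ≈ 0.7237
After 'falling': P(storm) = 0.75·0.7237 / (0.75·0.7237 + 0.35·0.2763) ≈ 0.8488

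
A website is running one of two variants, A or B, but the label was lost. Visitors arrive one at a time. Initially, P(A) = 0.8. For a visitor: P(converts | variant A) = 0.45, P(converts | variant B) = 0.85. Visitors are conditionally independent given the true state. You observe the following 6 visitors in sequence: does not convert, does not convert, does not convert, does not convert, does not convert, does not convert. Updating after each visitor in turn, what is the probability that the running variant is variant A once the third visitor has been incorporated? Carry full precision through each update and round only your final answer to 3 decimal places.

0.995

After 'does not convert': P(A) = 0.55·0.8000 / (0.55·0.8000 + 0.15·0.2000) ≈ 0.9362
After 'does not convert': P(A) = 0.55·0.9362 / (0.55·0.9362 + 0.15·0.0638) ≈ 0.9817
After 'does not convert': P(A) = 0.55·0.9817 / (0.55·0.9817 + 0.15·0.0183) ≈ 0.9950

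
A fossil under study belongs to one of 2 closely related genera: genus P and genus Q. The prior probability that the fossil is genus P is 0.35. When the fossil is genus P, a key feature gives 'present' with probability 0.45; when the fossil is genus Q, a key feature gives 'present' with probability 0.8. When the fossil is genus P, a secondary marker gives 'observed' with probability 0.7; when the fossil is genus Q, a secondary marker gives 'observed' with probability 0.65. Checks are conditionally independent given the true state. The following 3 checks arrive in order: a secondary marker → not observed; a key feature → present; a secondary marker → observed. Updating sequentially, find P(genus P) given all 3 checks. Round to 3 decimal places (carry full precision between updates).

Apply Bayes' rule sequentially, carrying P(genus P) forward.
After a secondary marker='not observed': P(genus P) = 0.3·0.3500 / (0.3·0.3500 + 0.35·0.6500) ≈ 0.3158
After a key feature='present': P(genus P) = 0.45·0.3158 / (0.45·0.3158 + 0.8·0.6842) ≈ 0.2061
After a secondary marker='observed': P(genus P) = 0.7·0.2061 / (0.7·0.2061 + 0.65·0.7939) ≈ 0.2185

0.218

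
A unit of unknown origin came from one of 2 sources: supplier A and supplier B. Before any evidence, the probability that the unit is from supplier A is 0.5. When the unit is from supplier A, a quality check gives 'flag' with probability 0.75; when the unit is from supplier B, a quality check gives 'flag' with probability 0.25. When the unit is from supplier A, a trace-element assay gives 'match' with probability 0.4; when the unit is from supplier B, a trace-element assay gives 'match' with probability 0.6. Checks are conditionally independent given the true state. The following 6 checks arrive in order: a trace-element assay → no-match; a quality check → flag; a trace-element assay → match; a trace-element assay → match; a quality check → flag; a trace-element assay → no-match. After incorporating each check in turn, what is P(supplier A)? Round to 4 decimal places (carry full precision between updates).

After a trace-element assay='no-match': P(supplier A) = 0.6·0.5000 / (0.6·0.5000 + 0.4·0.5000) ≈ 0.6000
After a quality check='flag': P(supplier A) = 0.75·0.6000 / (0.75·0.6000 + 0.25·0.4000) ≈ 0.8182
After a trace-element assay='match': P(supplier A) = 0.4·0.8182 / (0.4·0.8182 + 0.6·0.1818) ≈ 0.7500
After a trace-element assay='match': P(supplier A) = 0.4·0.7500 / (0.4·0.7500 + 0.6·0.2500) ≈ 0.6667
After a quality check='flag': P(supplier A) = 0.75·0.6667 / (0.75·0.6667 + 0.25·0.3333) ≈ 0.8571
After a trace-element assay='no-match': P(supplier A) = 0.6·0.8571 / (0.6·0.8571 + 0.4·0.1429) ≈ 0.9000

0.9000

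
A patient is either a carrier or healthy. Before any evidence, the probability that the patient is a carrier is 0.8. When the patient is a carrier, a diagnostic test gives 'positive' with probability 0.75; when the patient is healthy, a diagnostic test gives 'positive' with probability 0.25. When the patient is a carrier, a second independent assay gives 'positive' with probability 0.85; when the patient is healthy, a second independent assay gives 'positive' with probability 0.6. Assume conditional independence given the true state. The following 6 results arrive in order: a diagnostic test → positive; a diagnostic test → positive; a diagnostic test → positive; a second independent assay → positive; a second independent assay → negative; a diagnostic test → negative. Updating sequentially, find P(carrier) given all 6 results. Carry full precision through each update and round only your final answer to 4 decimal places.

0.9503

Apply Bayes' rule sequentially, carrying P(carrier) forward.
After a diagnostic test='positive': P(carrier) = 0.75·0.8000 / (0.75·0.8000 + 0.25·0.2000) ≈ 0.9231
After a diagnostic test='positive': P(carrier) = 0.75·0.9231 / (0.75·0.9231 + 0.25·0.0769) ≈ 0.9730
After a diagnostic test='positive': P(carrier) = 0.75·0.9730 / (0.75·0.9730 + 0.25·0.0270) ≈ 0.9908
After a second independent assay='positive': P(carrier) = 0.85·0.9908 / (0.85·0.9908 + 0.6·0.0092) ≈ 0.9935
After a second independent assay='negative': P(carrier) = 0.15·0.9935 / (0.15·0.9935 + 0.4·0.0065) ≈ 0.9829
After a diagnostic test='negative': P(carrier) = 0.25·0.9829 / (0.25·0.9829 + 0.75·0.0171) ≈ 0.9503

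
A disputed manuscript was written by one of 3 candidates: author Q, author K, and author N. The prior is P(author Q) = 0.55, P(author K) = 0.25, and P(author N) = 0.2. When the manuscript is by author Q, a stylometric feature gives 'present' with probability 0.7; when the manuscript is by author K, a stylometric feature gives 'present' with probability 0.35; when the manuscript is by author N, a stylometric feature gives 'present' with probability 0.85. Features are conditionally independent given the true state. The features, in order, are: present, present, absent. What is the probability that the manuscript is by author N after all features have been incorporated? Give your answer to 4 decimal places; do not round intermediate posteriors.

0.1770

After 'present': normaliser = 0.7·0.5500 + 0.35·0.2500 + 0.85·0.2000; P(author Q) ≈ 0.5992, P(author K) ≈ 0.1362, P(author N) ≈ 0.2646
After 'present': normaliser = 0.7·0.5992 + 0.35·0.1362 + 0.85·0.2646; P(author Q) ≈ 0.6061, P(author K) ≈ 0.0689, P(author N) ≈ 0.3250
After 'absent': normaliser = 0.3·0.6061 + 0.65·0.0689 + 0.15·0.3250; P(author Q) ≈ 0.6604, P(author K) ≈ 0.1626, P(author N) ≈ 0.1770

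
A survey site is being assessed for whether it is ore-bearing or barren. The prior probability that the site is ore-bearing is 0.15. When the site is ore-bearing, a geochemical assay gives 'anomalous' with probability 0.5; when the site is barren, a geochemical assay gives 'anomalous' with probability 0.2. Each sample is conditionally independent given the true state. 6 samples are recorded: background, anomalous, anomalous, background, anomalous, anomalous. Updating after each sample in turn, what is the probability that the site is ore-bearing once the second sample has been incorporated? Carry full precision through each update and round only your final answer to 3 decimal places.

0.216

Apply Bayes' rule sequentially, carrying P(ore) forward.
After 'background': P(ore) = 0.5·0.1500 / (0.5·0.1500 + 0.8·0.8500) ≈ 0.0993
After 'anomalous': P(ore) = 0.5·0.0993 / (0.5·0.0993 + 0.2·0.9007) ≈ 0.2161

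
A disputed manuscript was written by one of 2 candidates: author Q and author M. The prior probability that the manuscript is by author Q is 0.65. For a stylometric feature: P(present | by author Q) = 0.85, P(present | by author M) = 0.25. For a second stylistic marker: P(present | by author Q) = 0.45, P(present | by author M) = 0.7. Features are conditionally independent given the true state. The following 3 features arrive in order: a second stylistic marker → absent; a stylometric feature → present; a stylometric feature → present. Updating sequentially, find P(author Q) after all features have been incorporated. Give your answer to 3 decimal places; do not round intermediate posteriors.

After a second stylistic marker='absent': P(author Q) = 0.55·0.6500 / (0.55·0.6500 + 0.3·0.3500) ≈ 0.7730
After a stylometric feature='present': P(author Q) = 0.85·0.7730 / (0.85·0.7730 + 0.25·0.2270) ≈ 0.9205
After a stylometric feature='present': P(author Q) = 0.85·0.9205 / (0.85·0.9205 + 0.25·0.0795) ≈ 0.9752

0.975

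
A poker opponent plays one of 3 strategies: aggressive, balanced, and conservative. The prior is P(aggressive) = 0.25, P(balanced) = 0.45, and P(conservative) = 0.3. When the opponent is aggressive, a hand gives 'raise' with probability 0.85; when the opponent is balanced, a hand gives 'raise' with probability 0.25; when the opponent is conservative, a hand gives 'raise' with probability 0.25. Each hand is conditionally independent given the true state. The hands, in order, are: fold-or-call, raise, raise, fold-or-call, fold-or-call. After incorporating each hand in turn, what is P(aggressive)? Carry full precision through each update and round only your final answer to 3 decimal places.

After 'fold-or-call': normaliser = 0.15·0.2500 + 0.75·0.4500 + 0.75·0.3000; P(aggressive) ≈ 0.0625, P(balanced) ≈ 0.5625, P(conservative) ≈ 0.3750
After 'raise': normaliser = 0.85·0.0625 + 0.25·0.5625 + 0.25·0.3750; P(aggressive) ≈ 0.1848, P(balanced) ≈ 0.4891, P(conservative) ≈ 0.3261
After 'raise': normaliser = 0.85·0.1848 + 0.25·0.4891 + 0.25·0.3261; P(aggressive) ≈ 0.4352, P(balanced) ≈ 0.3389, P(conservative) ≈ 0.2259
After 'fold-or-call': normaliser = 0.15·0.4352 + 0.75·0.3389 + 0.75·0.2259; P(aggressive) ≈ 0.1335, P(balanced) ≈ 0.5199, P(conservative) ≈ 0.3466
After 'fold-or-call': normaliser = 0.15·0.1335 + 0.75·0.5199 + 0.75·0.3466; P(aggressive) ≈ 0.0299, P(balanced) ≈ 0.5821, P(conservative) ≈ 0.3880

0.030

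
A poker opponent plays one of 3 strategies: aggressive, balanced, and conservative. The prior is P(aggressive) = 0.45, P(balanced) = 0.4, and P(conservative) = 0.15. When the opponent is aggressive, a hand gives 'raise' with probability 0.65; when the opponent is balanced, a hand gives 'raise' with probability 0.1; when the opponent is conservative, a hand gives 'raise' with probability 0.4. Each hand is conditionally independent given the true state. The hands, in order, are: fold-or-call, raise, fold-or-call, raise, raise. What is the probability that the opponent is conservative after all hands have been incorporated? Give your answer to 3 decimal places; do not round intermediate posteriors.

After 'fold-or-call': normaliser = 0.35·0.4500 + 0.9·0.4000 + 0.6·0.1500; P(aggressive) ≈ 0.2593, P(balanced) ≈ 0.5926, P(conservative) ≈ 0.1481
After 'raise': normaliser = 0.65·0.2593 + 0.1·0.5926 + 0.4·0.1481; P(aggressive) ≈ 0.5871, P(balanced) ≈ 0.2065, P(conservative) ≈ 0.2065
After 'fold-or-call': normaliser = 0.35·0.5871 + 0.9·0.2065 + 0.6·0.2065; P(aggressive) ≈ 0.3989, P(balanced) ≈ 0.3607, P(conservative) ≈ 0.2405
After 'raise': normaliser = 0.65·0.3989 + 0.1·0.3607 + 0.4·0.2405; P(aggressive) ≈ 0.6622, P(balanced) ≈ 0.0921, P(conservative) ≈ 0.2457
After 'raise': normaliser = 0.65·0.6622 + 0.1·0.0921 + 0.4·0.2457; P(aggressive) ≈ 0.8002, P(balanced) ≈ 0.0171, P(conservative) ≈ 0.1827

0.183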